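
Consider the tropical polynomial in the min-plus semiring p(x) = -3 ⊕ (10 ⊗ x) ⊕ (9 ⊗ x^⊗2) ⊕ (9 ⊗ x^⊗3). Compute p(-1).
p(-1) = -3

A tropical monomial a ⊗ x^⊗i evaluates to a + i · x. Evaluating each term at x = -1:
  Term 0 contributes -3 + 0 · -1 = -3
  Term 1 contributes 10 + 1 · -1 = 9
  Term 2 contributes 9 + 2 · -1 = 7
  Term 3 contributes 9 + 3 · -1 = 6
p(-1) = ⊕ of these = min[-3, 9, 7, 6] = -3.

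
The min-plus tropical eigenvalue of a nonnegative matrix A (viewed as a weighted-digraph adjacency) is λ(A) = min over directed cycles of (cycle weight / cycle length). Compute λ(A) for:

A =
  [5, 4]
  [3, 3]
λ(A) = 3

Enumerate directed cycles and compute their means (weight / length). Sample:
  cycle 0 → 0: weight = 5, length = 1, mean = 5/1 ≈ 5.000
  cycle 1 → 1: weight = 3, length = 1, mean = 3/1 ≈ 3.000
  cycle 0 → 1 → 0: weight = 7, length = 2, mean = 7/2 ≈ 3.500
  cycle 1 → 0 → 1: weight = 7, length = 2, mean = 7/2 ≈ 3.500
Minimum mean = 3.000, attained e.g. along the cycle 1 → 1 with weight 3 and length 1. So λ(A) = 3/1 = 3.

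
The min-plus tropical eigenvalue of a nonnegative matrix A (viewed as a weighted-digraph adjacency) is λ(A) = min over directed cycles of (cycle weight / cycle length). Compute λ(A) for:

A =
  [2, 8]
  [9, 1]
λ(A) = 1

Enumerate directed cycles and compute their means (weight / length). Sample:
  cycle 0 → 0: weight = 2, length = 1, mean = 2/1 ≈ 2.000
  cycle 1 → 1: weight = 1, length = 1, mean = 1/1 ≈ 1.000
  cycle 0 → 1 → 0: weight = 17, length = 2, mean = 17/2 ≈ 8.500
  cycle 1 → 0 → 1: weight = 17, length = 2, mean = 17/2 ≈ 8.500
Minimum mean = 1.000, attained e.g. along the cycle 1 → 1 with weight 1 and length 1. So λ(A) = 1/1 = 1.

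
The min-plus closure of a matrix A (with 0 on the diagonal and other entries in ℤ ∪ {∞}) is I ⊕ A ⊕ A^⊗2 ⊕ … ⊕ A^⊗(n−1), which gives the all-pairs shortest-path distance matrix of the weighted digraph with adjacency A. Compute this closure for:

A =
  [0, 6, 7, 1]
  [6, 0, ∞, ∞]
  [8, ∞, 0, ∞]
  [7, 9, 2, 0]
Closure =
  [0, 6, 3, 1]
  [6, 0, 9, 7]
  [8, 14, 0, 9]
  [7, 9, 2, 0]

This is the Floyd-Warshall all-pairs shortest-path computation. For each intermediate vertex k = 0, 1, …, 3, update dist[i][j] ← min(dist[i][j], dist[i][k] + dist[k][j]). The final matrix gives, for each (i, j), the minimum total weight of any directed path from i to j (possibly empty when i = j).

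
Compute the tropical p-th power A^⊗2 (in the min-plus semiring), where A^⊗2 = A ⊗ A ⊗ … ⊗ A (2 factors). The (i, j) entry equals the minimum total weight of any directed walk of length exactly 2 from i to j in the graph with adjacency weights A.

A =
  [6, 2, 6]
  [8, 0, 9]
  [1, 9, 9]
A^⊗2 =
  [7, 2, 11]
  [8, 0, 9]
  [7, 3, 7]

Each entry (A^⊗2)_ij equals the minimum over all length-2 walks i = v_0 → v_1 → … → v_2 = j of Σ_t A[v_t][v_{t+1}]. For example, for (i, j) = (0, 2) we minimise over 3 possible intermediate vertex sequences; the minimum is 11, attained along the walk 0 → 1 → 2.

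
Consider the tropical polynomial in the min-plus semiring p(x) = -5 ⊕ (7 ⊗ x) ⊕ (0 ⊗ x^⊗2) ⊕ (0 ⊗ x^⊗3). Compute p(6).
p(6) = -5

A tropical monomial a ⊗ x^⊗i evaluates to a + i · x. Evaluating each term at x = 6:
  Term 0 contributes -5 + 0 · 6 = -5
  Term 1 contributes 7 + 1 · 6 = 13
  Term 2 contributes 0 + 2 · 6 = 12
  Term 3 contributes 0 + 3 · 6 = 18
p(6) = ⊕ of these = min[-5, 13, 12, 18] = -5.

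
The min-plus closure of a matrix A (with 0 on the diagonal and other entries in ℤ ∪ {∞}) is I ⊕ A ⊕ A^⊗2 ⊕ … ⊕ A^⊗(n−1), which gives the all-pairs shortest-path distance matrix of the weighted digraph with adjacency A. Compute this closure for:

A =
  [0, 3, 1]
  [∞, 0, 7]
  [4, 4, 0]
Closure =
  [0, 3, 1]
  [11, 0, 7]
  [4, 4, 0]

This is the Floyd-Warshall all-pairs shortest-path computation. For each intermediate vertex k = 0, 1, …, 2, update dist[i][j] ← min(dist[i][j], dist[i][k] + dist[k][j]). The final matrix gives, for each (i, j), the minimum total weight of any directed path from i to j (possibly empty when i = j).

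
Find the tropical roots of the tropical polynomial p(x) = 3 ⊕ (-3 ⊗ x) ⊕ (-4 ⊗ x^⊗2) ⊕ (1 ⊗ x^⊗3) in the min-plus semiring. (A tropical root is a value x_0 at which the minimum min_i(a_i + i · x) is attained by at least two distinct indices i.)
Roots: {-5, 1, 6}

Each tropical root is a break point of the lower envelope of the lines y = a_i + i · x (there are 4 lines, with slopes 0, 1, ..., 3). Only the lines that attain the minimum somewhere contribute to roots; other lines are dominated. Here the surviving (envelope) indices are i = 3, i = 2, i = 1, i = 0.
Intersections between consecutive envelope lines give the roots: for adjacent envelope indices i < j the intersection is x = (a_i − a_j) / (j − i). Reading off the sorted break points: {-5, 1, 6}.
Verification: at each break x_0, at least two indices attain the minimum of min_i(a_i + i · x_0).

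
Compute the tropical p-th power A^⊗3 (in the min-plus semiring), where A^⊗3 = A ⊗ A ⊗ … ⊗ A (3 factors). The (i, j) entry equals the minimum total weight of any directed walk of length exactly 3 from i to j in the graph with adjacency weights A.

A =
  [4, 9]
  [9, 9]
A^⊗3 =
  [12, 17]
  [17, 22]

Each entry (A^⊗3)_ij equals the minimum over all length-3 walks i = v_0 → v_1 → … → v_3 = j of Σ_t A[v_t][v_{t+1}]. For example, for (i, j) = (0, 1) we minimise over 4 possible intermediate vertex sequences; the minimum is 17, attained along the walk 0 → 0 → 0 → 1.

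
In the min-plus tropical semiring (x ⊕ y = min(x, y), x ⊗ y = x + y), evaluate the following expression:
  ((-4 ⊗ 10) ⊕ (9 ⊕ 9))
((-4 ⊗ 10) ⊕ (9 ⊕ 9)) = 6

Expand innermost to outermost. Recall ⊕ takes the minimum of its arguments and ⊗ takes their sum. Working out the expression ((-4 ⊗ 10) ⊕ (9 ⊕ 9)) gives 6.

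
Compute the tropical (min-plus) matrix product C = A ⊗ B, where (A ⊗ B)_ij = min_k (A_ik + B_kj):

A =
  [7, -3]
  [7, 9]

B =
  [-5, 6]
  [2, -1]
A ⊗ B =
  [-1, -4]
  [2, 8]

Apply the min-plus product entry-by-entry:
  C[0][0] = min over k of (A[0][0] + B[0][0] = 7 + -5 = 2, A[0][1] + B[1][0] = -3 + 2 = -1) = -1 (attained at k = 1)
  C[0][1] = min over k of (A[0][0] + B[0][1] = 7 + 6 = 13, A[0][1] + B[1][1] = -3 + -1 = -4) = -4 (attained at k = 1)
  C[1][0] = min over k of (A[1][0] + B[0][0] = 7 + -5 = 2, A[1][1] + B[1][0] = 9 + 2 = 11) = 2 (attained at k = 0)
  C[1][1] = min over k of (A[1][0] + B[0][1] = 7 + 6 = 13, A[1][1] + B[1][1] = 9 + -1 = 8) = 8 (attained at k = 1)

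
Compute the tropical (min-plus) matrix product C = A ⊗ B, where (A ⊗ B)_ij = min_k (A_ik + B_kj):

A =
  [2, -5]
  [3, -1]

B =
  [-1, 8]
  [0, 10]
A ⊗ B =
  [-5, 5]
  [-1, 9]

Apply the min-plus product entry-by-entry:
  C[0][0] = min over k of (A[0][0] + B[0][0] = 2 + -1 = 1, A[0][1] + B[1][0] = -5 + 0 = -5) = -5 (attained at k = 1)
  C[0][1] = min over k of (A[0][0] + B[0][1] = 2 + 8 = 10, A[0][1] + B[1][1] = -5 + 10 = 5) = 5 (attained at k = 1)
  C[1][0] = min over k of (A[1][0] + B[0][0] = 3 + -1 = 2, A[1][1] + B[1][0] = -1 + 0 = -1) = -1 (attained at k = 1)
  C[1][1] = min over k of (A[1][0] + B[0][1] = 3 + 8 = 11, A[1][1] + B[1][1] = -1 + 10 = 9) = 9 (attained at k = 1)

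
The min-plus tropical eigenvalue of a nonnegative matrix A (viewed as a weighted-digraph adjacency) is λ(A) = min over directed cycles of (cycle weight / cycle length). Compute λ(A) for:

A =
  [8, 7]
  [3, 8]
λ(A) = 5

Enumerate directed cycles and compute their means (weight / length). Sample:
  cycle 0 → 0: weight = 8, length = 1, mean = 8/1 ≈ 8.000
  cycle 1 → 1: weight = 8, length = 1, mean = 8/1 ≈ 8.000
  cycle 0 → 1 → 0: weight = 10, length = 2, mean = 10/2 ≈ 5.000
  cycle 1 → 0 → 1: weight = 10, length = 2, mean = 10/2 ≈ 5.000
Minimum mean = 5.000, attained e.g. along the cycle 0 → 1 → 0 with weight 10 and length 2. So λ(A) = 10/2 = 5.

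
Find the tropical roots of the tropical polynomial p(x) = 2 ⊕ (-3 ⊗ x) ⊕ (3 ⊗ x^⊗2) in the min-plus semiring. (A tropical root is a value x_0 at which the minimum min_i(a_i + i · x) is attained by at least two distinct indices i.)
Roots: {-6, 5}

Each tropical root is a break point of the lower envelope of the lines y = a_i + i · x (there are 3 lines, with slopes 0, 1, ..., 2). Only the lines that attain the minimum somewhere contribute to roots; other lines are dominated. Here the surviving (envelope) indices are i = 2, i = 1, i = 0.
Intersections between consecutive envelope lines give the roots: for adjacent envelope indices i < j the intersection is x = (a_i − a_j) / (j − i). Reading off the sorted break points: {-6, 5}.
Verification: at each break x_0, at least two indices attain the minimum of min_i(a_i + i · x_0).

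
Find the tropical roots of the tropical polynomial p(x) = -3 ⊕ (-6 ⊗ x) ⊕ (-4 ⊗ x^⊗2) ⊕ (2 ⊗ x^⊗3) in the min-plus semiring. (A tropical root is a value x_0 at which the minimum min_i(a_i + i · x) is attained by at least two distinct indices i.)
Roots: {-6, -2, 3}

Each tropical root is a break point of the lower envelope of the lines y = a_i + i · x (there are 4 lines, with slopes 0, 1, ..., 3). Only the lines that attain the minimum somewhere contribute to roots; other lines are dominated. Here the surviving (envelope) indices are i = 3, i = 2, i = 1, i = 0.
Intersections between consecutive envelope lines give the roots: for adjacent envelope indices i < j the intersection is x = (a_i − a_j) / (j − i). Reading off the sorted break points: {-6, -2, 3}.
Verification: at each break x_0, at least two indices attain the minimum of min_i(a_i + i · x_0).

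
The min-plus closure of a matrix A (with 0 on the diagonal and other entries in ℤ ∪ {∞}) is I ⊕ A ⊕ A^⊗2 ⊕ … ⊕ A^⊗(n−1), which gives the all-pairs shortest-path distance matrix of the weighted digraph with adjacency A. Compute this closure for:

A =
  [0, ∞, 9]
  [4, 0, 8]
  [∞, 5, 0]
Closure =
  [0, 14, 9]
  [4, 0, 8]
  [9, 5, 0]

This is the Floyd-Warshall all-pairs shortest-path computation. For each intermediate vertex k = 0, 1, …, 2, update dist[i][j] ← min(dist[i][j], dist[i][k] + dist[k][j]). The final matrix gives, for each (i, j), the minimum total weight of any directed path from i to j (possibly empty when i = j).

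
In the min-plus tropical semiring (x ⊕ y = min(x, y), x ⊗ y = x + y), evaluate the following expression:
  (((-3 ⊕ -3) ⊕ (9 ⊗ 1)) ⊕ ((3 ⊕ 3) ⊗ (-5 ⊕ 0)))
(((-3 ⊕ -3) ⊕ (9 ⊗ 1)) ⊕ ((3 ⊕ 3) ⊗ (-5 ⊕ 0))) = -3

Expand innermost to outermost. Recall ⊕ takes the minimum of its arguments and ⊗ takes their sum. Working out the expression (((-3 ⊕ -3) ⊕ (9 ⊗ 1)) ⊕ ((3 ⊕ 3) ⊗ (-5 ⊕ 0))) gives -3.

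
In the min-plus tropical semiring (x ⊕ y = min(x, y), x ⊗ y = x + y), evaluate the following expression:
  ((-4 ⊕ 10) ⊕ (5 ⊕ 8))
((-4 ⊕ 10) ⊕ (5 ⊕ 8)) = -4

Expand innermost to outermost. Recall ⊕ takes the minimum of its arguments and ⊗ takes their sum. Working out the expression ((-4 ⊕ 10) ⊕ (5 ⊕ 8)) gives -4.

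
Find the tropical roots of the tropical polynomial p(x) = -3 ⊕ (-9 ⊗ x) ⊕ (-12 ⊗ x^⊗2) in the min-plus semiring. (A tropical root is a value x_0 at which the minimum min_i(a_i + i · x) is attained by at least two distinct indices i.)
Roots: {3, 6}

Each tropical root is a break point of the lower envelope of the lines y = a_i + i · x (there are 3 lines, with slopes 0, 1, ..., 2). Only the lines that attain the minimum somewhere contribute to roots; other lines are dominated. Here the surviving (envelope) indices are i = 2, i = 1, i = 0.
Intersections between consecutive envelope lines give the roots: for adjacent envelope indices i < j the intersection is x = (a_i − a_j) / (j − i). Reading off the sorted break points: {3, 6}.
Verification: at each break x_0, at least two indices attain the minimum of min_i(a_i + i · x_0).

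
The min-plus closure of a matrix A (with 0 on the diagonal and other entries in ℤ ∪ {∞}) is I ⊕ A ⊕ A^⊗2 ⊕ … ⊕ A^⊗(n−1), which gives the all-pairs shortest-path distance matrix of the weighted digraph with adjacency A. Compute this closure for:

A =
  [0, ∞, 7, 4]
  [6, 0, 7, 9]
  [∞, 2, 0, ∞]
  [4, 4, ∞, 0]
Closure =
  [0, 8, 7, 4]
  [6, 0, 7, 9]
  [8, 2, 0, 11]
  [4, 4, 11, 0]

This is the Floyd-Warshall all-pairs shortest-path computation. For each intermediate vertex k = 0, 1, …, 3, update dist[i][j] ← min(dist[i][j], dist[i][k] + dist[k][j]). The final matrix gives, for each (i, j), the minimum total weight of any directed path from i to j (possibly empty when i = j).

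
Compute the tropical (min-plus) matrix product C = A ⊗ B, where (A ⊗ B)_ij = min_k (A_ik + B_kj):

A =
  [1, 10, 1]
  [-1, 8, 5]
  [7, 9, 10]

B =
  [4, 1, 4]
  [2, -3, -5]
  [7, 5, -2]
A ⊗ B =
  [5, 2, -1]
  [3, 0, 3]
  [11, 6, 4]

Apply the min-plus product entry-by-entry:
  C[0][0] = min over k of (A[0][0] + B[0][0] = 1 + 4 = 5, A[0][1] + B[1][0] = 10 + 2 = 12, A[0][2] + B[2][0] = 1 + 7 = 8) = 5 (attained at k = 0)
  C[0][1] = min over k of (A[0][0] + B[0][1] = 1 + 1 = 2, A[0][1] + B[1][1] = 10 + -3 = 7, A[0][2] + B[2][1] = 1 + 5 = 6) = 2 (attained at k = 0)
  C[0][2] = min over k of (A[0][0] + B[0][2] = 1 + 4 = 5, A[0][1] + B[1][2] = 10 + -5 = 5, A[0][2] + B[2][2] = 1 + -2 = -1) = -1 (attained at k = 2)
  C[1][0] = min over k of (A[1][0] + B[0][0] = -1 + 4 = 3, A[1][1] + B[1][0] = 8 + 2 = 10, A[1][2] + B[2][0] = 5 + 7 = 12) = 3 (attained at k = 0)
  C[1][1] = min over k of (A[1][0] + B[0][1] = -1 + 1 = 0, A[1][1] + B[1][1] = 8 + -3 = 5, A[1][2] + B[2][1] = 5 + 5 = 10) = 0 (attained at k = 0)
  C[1][2] = min over k of (A[1][0] + B[0][2] = -1 + 4 = 3, A[1][1] + B[1][2] = 8 + -5 = 3, A[1][2] + B[2][2] = 5 + -2 = 3) = 3 (attained at k = 0)
  C[2][0] = min over k of (A[2][0] + B[0][0] = 7 + 4 = 11, A[2][1] + B[1][0] = 9 + 2 = 11, A[2][2] + B[2][0] = 10 + 7 = 17) = 11 (attained at k = 0)
  C[2][1] = min over k of (A[2][0] + B[0][1] = 7 + 1 = 8, A[2][1] + B[1][1] = 9 + -3 = 6, A[2][2] + B[2][1] = 10 + 5 = 15) = 6 (attained at k = 1)
  C[2][2] = min over k of (A[2][0] + B[0][2] = 7 + 4 = 11, A[2][1] + B[1][2] = 9 + -5 = 4, A[2][2] + B[2][2] = 10 + -2 = 8) = 4 (attained at k = 1)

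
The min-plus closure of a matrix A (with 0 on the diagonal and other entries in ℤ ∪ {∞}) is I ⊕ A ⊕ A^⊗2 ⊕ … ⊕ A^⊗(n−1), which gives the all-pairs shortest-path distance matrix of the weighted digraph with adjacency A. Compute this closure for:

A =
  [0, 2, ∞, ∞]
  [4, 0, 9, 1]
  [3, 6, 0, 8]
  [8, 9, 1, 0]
Closure =
  [0, 2, 4, 3]
  [4, 0, 2, 1]
  [3, 5, 0, 6]
  [4, 6, 1, 0]

This is the Floyd-Warshall all-pairs shortest-path computation. For each intermediate vertex k = 0, 1, …, 3, update dist[i][j] ← min(dist[i][j], dist[i][k] + dist[k][j]). The final matrix gives, for each (i, j), the minimum total weight of any directed path from i to j (possibly empty when i = j).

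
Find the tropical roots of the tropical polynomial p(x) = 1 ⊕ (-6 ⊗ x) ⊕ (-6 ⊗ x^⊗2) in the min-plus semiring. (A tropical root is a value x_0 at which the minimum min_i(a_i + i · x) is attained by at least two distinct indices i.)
Roots: {0, 7}

Each tropical root is a break point of the lower envelope of the lines y = a_i + i · x (there are 3 lines, with slopes 0, 1, ..., 2). Only the lines that attain the minimum somewhere contribute to roots; other lines are dominated. Here the surviving (envelope) indices are i = 2, i = 1, i = 0.
Intersections between consecutive envelope lines give the roots: for adjacent envelope indices i < j the intersection is x = (a_i − a_j) / (j − i). Reading off the sorted break points: {0, 7}.
Verification: at each break x_0, at least two indices attain the minimum of min_i(a_i + i · x_0).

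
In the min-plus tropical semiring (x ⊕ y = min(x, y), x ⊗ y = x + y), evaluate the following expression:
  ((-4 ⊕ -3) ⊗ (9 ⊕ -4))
((-4 ⊕ -3) ⊗ (9 ⊕ -4)) = -8

Expand innermost to outermost. Recall ⊕ takes the minimum of its arguments and ⊗ takes their sum. Working out the expression ((-4 ⊕ -3) ⊗ (9 ⊕ -4)) gives -8.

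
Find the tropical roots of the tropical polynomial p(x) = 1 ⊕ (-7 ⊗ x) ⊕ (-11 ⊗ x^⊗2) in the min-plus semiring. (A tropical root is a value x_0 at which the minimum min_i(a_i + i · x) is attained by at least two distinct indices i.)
Roots: {4, 8}

Each tropical root is a break point of the lower envelope of the lines y = a_i + i · x (there are 3 lines, with slopes 0, 1, ..., 2). Only the lines that attain the minimum somewhere contribute to roots; other lines are dominated. Here the surviving (envelope) indices are i = 2, i = 1, i = 0.
Intersections between consecutive envelope lines give the roots: for adjacent envelope indices i < j the intersection is x = (a_i − a_j) / (j − i). Reading off the sorted break points: {4, 8}.
Verification: at each break x_0, at least two indices attain the minimum of min_i(a_i + i · x_0).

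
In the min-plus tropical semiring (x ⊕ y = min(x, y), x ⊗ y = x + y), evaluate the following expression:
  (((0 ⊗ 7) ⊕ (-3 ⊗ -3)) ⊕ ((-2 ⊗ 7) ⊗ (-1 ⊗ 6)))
(((0 ⊗ 7) ⊕ (-3 ⊗ -3)) ⊕ ((-2 ⊗ 7) ⊗ (-1 ⊗ 6))) = -6

Expand innermost to outermost. Recall ⊕ takes the minimum of its arguments and ⊗ takes their sum. Working out the expression (((0 ⊗ 7) ⊕ (-3 ⊗ -3)) ⊕ ((-2 ⊗ 7) ⊗ (-1 ⊗ 6))) gives -6.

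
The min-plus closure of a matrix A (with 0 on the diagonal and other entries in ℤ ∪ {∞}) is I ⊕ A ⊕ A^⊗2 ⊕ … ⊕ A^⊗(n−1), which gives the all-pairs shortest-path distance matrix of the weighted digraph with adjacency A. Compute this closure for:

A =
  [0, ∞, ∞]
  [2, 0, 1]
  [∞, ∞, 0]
Closure =
  [0, ∞, ∞]
  [2, 0, 1]
  [∞, ∞, 0]

This is the Floyd-Warshall all-pairs shortest-path computation. For each intermediate vertex k = 0, 1, …, 2, update dist[i][j] ← min(dist[i][j], dist[i][k] + dist[k][j]). The final matrix gives, for each (i, j), the minimum total weight of any directed path from i to j (possibly empty when i = j).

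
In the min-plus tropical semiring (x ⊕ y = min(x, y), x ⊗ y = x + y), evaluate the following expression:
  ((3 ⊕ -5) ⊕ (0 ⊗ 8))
((3 ⊕ -5) ⊕ (0 ⊗ 8)) = -5

Expand innermost to outermost. Recall ⊕ takes the minimum of its arguments and ⊗ takes their sum. Working out the expression ((3 ⊕ -5) ⊕ (0 ⊗ 8)) gives -5.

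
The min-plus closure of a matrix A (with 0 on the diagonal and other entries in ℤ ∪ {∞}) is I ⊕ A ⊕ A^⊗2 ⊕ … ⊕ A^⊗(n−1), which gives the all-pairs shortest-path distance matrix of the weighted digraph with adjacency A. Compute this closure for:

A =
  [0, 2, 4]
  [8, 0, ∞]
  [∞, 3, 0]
Closure =
  [0, 2, 4]
  [8, 0, 12]
  [11, 3, 0]

This is the Floyd-Warshall all-pairs shortest-path computation. For each intermediate vertex k = 0, 1, …, 2, update dist[i][j] ← min(dist[i][j], dist[i][k] + dist[k][j]). The final matrix gives, for each (i, j), the minimum total weight of any directed path from i to j (possibly empty when i = j).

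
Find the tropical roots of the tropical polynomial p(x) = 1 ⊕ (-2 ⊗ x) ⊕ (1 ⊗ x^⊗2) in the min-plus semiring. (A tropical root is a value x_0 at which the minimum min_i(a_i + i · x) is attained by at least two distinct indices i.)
Roots: {-3, 3}

Each tropical root is a break point of the lower envelope of the lines y = a_i + i · x (there are 3 lines, with slopes 0, 1, ..., 2). Only the lines that attain the minimum somewhere contribute to roots; other lines are dominated. Here the surviving (envelope) indices are i = 2, i = 1, i = 0.
Intersections between consecutive envelope lines give the roots: for adjacent envelope indices i < j the intersection is x = (a_i − a_j) / (j − i). Reading off the sorted break points: {-3, 3}.
Verification: at each break x_0, at least two indices attain the minimum of min_i(a_i + i · x_0).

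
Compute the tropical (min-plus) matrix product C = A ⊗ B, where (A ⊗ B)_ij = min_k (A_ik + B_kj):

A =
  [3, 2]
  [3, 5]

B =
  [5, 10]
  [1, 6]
A ⊗ B =
  [3, 8]
  [6, 11]

Apply the min-plus product entry-by-entry:
  C[0][0] = min over k of (A[0][0] + B[0][0] = 3 + 5 = 8, A[0][1] + B[1][0] = 2 + 1 = 3) = 3 (attained at k = 1)
  C[0][1] = min over k of (A[0][0] + B[0][1] = 3 + 10 = 13, A[0][1] + B[1][1] = 2 + 6 = 8) = 8 (attained at k = 1)
  C[1][0] = min over k of (A[1][0] + B[0][0] = 3 + 5 = 8, A[1][1] + B[1][0] = 5 + 1 = 6) = 6 (attained at k = 1)
  C[1][1] = min over k of (A[1][0] + B[0][1] = 3 + 10 = 13, A[1][1] + B[1][1] = 5 + 6 = 11) = 11 (attained at k = 1)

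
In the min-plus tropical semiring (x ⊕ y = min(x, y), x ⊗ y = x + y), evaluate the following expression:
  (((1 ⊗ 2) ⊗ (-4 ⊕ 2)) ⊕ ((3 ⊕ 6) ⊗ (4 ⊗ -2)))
(((1 ⊗ 2) ⊗ (-4 ⊕ 2)) ⊕ ((3 ⊕ 6) ⊗ (4 ⊗ -2))) = -1

Expand innermost to outermost. Recall ⊕ takes the minimum of its arguments and ⊗ takes their sum. Working out the expression (((1 ⊗ 2) ⊗ (-4 ⊕ 2)) ⊕ ((3 ⊕ 6) ⊗ (4 ⊗ -2))) gives -1.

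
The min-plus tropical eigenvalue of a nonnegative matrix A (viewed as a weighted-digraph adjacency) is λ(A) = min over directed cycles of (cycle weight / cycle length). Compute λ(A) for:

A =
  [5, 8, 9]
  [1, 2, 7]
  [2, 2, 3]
λ(A) = 2

Enumerate directed cycles and compute their means (weight / length). Sample:
  cycle 0 → 0: weight = 5, length = 1, mean = 5/1 ≈ 5.000
  cycle 1 → 1: weight = 2, length = 1, mean = 2/1 ≈ 2.000
  cycle 2 → 2: weight = 3, length = 1, mean = 3/1 ≈ 3.000
  cycle 0 → 1 → 0: weight = 9, length = 2, mean = 9/2 ≈ 4.500
  cycle 0 → 2 → 0: weight = 11, length = 2, mean = 11/2 ≈ 5.500
  cycle 1 → 0 → 1: weight = 9, length = 2, mean = 9/2 ≈ 4.500
Minimum mean = 2.000, attained e.g. along the cycle 1 → 1 with weight 2 and length 1. So λ(A) = 2/1 = 2.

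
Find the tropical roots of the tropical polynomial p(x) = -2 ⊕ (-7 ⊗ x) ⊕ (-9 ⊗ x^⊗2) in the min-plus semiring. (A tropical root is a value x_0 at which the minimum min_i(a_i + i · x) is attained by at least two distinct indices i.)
Roots: {2, 5}

Each tropical root is a break point of the lower envelope of the lines y = a_i + i · x (there are 3 lines, with slopes 0, 1, ..., 2). Only the lines that attain the minimum somewhere contribute to roots; other lines are dominated. Here the surviving (envelope) indices are i = 2, i = 1, i = 0.
Intersections between consecutive envelope lines give the roots: for adjacent envelope indices i < j the intersection is x = (a_i − a_j) / (j − i). Reading off the sorted break points: {2, 5}.
Verification: at each break x_0, at least two indices attain the minimum of min_i(a_i + i · x_0).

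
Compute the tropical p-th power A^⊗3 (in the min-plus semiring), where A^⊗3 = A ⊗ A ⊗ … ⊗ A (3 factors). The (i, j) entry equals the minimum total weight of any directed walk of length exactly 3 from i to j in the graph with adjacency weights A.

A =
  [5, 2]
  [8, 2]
A^⊗3 =
  [12, 6]
  [12, 6]

Each entry (A^⊗3)_ij equals the minimum over all length-3 walks i = v_0 → v_1 → … → v_3 = j of Σ_t A[v_t][v_{t+1}]. For example, for (i, j) = (0, 1) we minimise over 4 possible intermediate vertex sequences; the minimum is 6, attained along the walk 0 → 1 → 1 → 1.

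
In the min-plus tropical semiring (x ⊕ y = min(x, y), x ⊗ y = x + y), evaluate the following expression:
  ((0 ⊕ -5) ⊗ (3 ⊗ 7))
((0 ⊕ -5) ⊗ (3 ⊗ 7)) = 5

Expand innermost to outermost. Recall ⊕ takes the minimum of its arguments and ⊗ takes their sum. Working out the expression ((0 ⊕ -5) ⊗ (3 ⊗ 7)) gives 5.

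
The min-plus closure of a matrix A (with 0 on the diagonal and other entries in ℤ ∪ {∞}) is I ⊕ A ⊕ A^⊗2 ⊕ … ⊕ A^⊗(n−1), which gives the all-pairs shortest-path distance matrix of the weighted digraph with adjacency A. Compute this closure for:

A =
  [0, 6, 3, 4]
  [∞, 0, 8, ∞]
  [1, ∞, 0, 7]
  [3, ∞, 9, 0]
Closure =
  [0, 6, 3, 4]
  [9, 0, 8, 13]
  [1, 7, 0, 5]
  [3, 9, 6, 0]

This is the Floyd-Warshall all-pairs shortest-path computation. For each intermediate vertex k = 0, 1, …, 3, update dist[i][j] ← min(dist[i][j], dist[i][k] + dist[k][j]). The final matrix gives, for each (i, j), the minimum total weight of any directed path from i to j (possibly empty when i = j).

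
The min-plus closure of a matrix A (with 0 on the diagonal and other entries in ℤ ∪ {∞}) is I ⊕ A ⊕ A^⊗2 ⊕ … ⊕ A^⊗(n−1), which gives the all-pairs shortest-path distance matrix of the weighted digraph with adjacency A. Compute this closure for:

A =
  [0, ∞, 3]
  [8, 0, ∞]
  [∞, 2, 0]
Closure =
  [0, 5, 3]
  [8, 0, 11]
  [10, 2, 0]

This is the Floyd-Warshall all-pairs shortest-path computation. For each intermediate vertex k = 0, 1, …, 2, update dist[i][j] ← min(dist[i][j], dist[i][k] + dist[k][j]). The final matrix gives, for each (i, j), the minimum total weight of any directed path from i to j (possibly empty when i = j).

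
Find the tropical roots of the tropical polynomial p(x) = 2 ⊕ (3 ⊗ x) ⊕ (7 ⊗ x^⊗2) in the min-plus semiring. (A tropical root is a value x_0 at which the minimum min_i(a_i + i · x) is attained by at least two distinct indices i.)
Roots: {-4, -1}

Each tropical root is a break point of the lower envelope of the lines y = a_i + i · x (there are 3 lines, with slopes 0, 1, ..., 2). Only the lines that attain the minimum somewhere contribute to roots; other lines are dominated. Here the surviving (envelope) indices are i = 2, i = 1, i = 0.
Intersections between consecutive envelope lines give the roots: for adjacent envelope indices i < j the intersection is x = (a_i − a_j) / (j − i). Reading off the sorted break points: {-4, -1}.
Verification: at each break x_0, at least two indices attain the minimum of min_i(a_i + i · x_0).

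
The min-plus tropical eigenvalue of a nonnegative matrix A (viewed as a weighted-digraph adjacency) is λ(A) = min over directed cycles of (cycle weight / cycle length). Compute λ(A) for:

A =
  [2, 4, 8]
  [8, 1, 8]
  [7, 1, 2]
λ(A) = 1

Enumerate directed cycles and compute their means (weight / length). Sample:
  cycle 0 → 0: weight = 2, length = 1, mean = 2/1 ≈ 2.000
  cycle 1 → 1: weight = 1, length = 1, mean = 1/1 ≈ 1.000
  cycle 2 → 2: weight = 2, length = 1, mean = 2/1 ≈ 2.000
  cycle 0 → 1 → 0: weight = 12, length = 2, mean = 12/2 ≈ 6.000
  cycle 0 → 2 → 0: weight = 15, length = 2, mean = 15/2 ≈ 7.500
  cycle 1 → 0 → 1: weight = 12, length = 2, mean = 12/2 ≈ 6.000
Minimum mean = 1.000, attained e.g. along the cycle 1 → 1 with weight 1 and length 1. So λ(A) = 1/1 = 1.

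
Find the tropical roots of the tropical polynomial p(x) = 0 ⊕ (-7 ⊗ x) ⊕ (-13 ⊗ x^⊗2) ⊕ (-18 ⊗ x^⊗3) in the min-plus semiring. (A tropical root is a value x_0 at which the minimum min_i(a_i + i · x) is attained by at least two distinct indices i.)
Roots: {5, 6, 7}

Each tropical root is a break point of the lower envelope of the lines y = a_i + i · x (there are 4 lines, with slopes 0, 1, ..., 3). Only the lines that attain the minimum somewhere contribute to roots; other lines are dominated. Here the surviving (envelope) indices are i = 3, i = 2, i = 1, i = 0.
Intersections between consecutive envelope lines give the roots: for adjacent envelope indices i < j the intersection is x = (a_i − a_j) / (j − i). Reading off the sorted break points: {5, 6, 7}.
Verification: at each break x_0, at least two indices attain the minimum of min_i(a_i + i · x_0).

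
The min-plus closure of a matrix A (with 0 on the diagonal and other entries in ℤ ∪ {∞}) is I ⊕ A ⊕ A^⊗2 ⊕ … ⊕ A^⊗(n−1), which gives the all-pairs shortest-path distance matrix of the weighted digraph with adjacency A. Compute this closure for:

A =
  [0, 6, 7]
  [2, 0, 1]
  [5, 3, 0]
Closure =
  [0, 6, 7]
  [2, 0, 1]
  [5, 3, 0]

This is the Floyd-Warshall all-pairs shortest-path computation. For each intermediate vertex k = 0, 1, …, 2, update dist[i][j] ← min(dist[i][j], dist[i][k] + dist[k][j]). The final matrix gives, for each (i, j), the minimum total weight of any directed path from i to j (possibly empty when i = j).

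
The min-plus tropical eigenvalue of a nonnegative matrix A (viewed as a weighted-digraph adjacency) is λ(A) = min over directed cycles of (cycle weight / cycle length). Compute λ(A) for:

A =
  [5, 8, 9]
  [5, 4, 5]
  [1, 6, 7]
λ(A) = 4

Enumerate directed cycles and compute their means (weight / length). Sample:
  cycle 0 → 0: weight = 5, length = 1, mean = 5/1 ≈ 5.000
  cycle 1 → 1: weight = 4, length = 1, mean = 4/1 ≈ 4.000
  cycle 2 → 2: weight = 7, length = 1, mean = 7/1 ≈ 7.000
  cycle 0 → 1 → 0: weight = 13, length = 2, mean = 13/2 ≈ 6.500
  cycle 0 → 2 → 0: weight = 10, length = 2, mean = 10/2 ≈ 5.000
  cycle 1 → 0 → 1: weight = 13, length = 2, mean = 13/2 ≈ 6.500
Minimum mean = 4.000, attained e.g. along the cycle 1 → 1 with weight 4 and length 1. So λ(A) = 4/1 = 4.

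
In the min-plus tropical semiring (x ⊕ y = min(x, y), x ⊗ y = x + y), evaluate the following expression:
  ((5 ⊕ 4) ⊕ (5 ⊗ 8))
((5 ⊕ 4) ⊕ (5 ⊗ 8)) = 4

Expand innermost to outermost. Recall ⊕ takes the minimum of its arguments and ⊗ takes their sum. Working out the expression ((5 ⊕ 4) ⊕ (5 ⊗ 8)) gives 4.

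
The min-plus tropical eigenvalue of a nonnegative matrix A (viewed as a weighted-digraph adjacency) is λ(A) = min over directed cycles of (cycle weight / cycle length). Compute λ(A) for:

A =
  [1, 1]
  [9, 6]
λ(A) = 1

Enumerate directed cycles and compute their means (weight / length). Sample:
  cycle 0 → 0: weight = 1, length = 1, mean = 1/1 ≈ 1.000
  cycle 1 → 1: weight = 6, length = 1, mean = 6/1 ≈ 6.000
  cycle 0 → 1 → 0: weight = 10, length = 2, mean = 10/2 ≈ 5.000
  cycle 1 → 0 → 1: weight = 10, length = 2, mean = 10/2 ≈ 5.000
Minimum mean = 1.000, attained e.g. along the cycle 0 → 0 with weight 1 and length 1. So λ(A) = 1/1 = 1.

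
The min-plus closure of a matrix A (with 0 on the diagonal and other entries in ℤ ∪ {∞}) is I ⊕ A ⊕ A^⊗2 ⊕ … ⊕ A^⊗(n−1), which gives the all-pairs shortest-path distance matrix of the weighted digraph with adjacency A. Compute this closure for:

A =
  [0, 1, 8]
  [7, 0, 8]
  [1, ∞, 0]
Closure =
  [0, 1, 8]
  [7, 0, 8]
  [1, 2, 0]

This is the Floyd-Warshall all-pairs shortest-path computation. For each intermediate vertex k = 0, 1, …, 2, update dist[i][j] ← min(dist[i][j], dist[i][k] + dist[k][j]). The final matrix gives, for each (i, j), the minimum total weight of any directed path from i to j (possibly empty when i = j).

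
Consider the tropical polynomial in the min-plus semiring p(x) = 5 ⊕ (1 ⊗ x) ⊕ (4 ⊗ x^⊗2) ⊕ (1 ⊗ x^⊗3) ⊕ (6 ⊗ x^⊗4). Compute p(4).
p(4) = 5

A tropical monomial a ⊗ x^⊗i evaluates to a + i · x. Evaluating each term at x = 4:
  Term 0 contributes 5 + 0 · 4 = 5
  Term 1 contributes 1 + 1 · 4 = 5
  Term 2 contributes 4 + 2 · 4 = 12
  Term 3 contributes 1 + 3 · 4 = 13
  Term 4 contributes 6 + 4 · 4 = 22
p(4) = ⊕ of these = min[5, 5, 12, 13, 22] = 5.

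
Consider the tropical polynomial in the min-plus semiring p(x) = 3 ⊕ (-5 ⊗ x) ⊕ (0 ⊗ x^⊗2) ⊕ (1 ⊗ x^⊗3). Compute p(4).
p(4) = -1

A tropical monomial a ⊗ x^⊗i evaluates to a + i · x. Evaluating each term at x = 4:
  Term 0 contributes 3 + 0 · 4 = 3
  Term 1 contributes -5 + 1 · 4 = -1
  Term 2 contributes 0 + 2 · 4 = 8
  Term 3 contributes 1 + 3 · 4 = 13
p(4) = ⊕ of these = min[3, -1, 8, 13] = -1.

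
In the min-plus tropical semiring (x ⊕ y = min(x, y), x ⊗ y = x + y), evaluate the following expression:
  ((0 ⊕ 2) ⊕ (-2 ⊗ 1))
((0 ⊕ 2) ⊕ (-2 ⊗ 1)) = -1

Expand innermost to outermost. Recall ⊕ takes the minimum of its arguments and ⊗ takes their sum. Working out the expression ((0 ⊕ 2) ⊕ (-2 ⊗ 1)) gives -1.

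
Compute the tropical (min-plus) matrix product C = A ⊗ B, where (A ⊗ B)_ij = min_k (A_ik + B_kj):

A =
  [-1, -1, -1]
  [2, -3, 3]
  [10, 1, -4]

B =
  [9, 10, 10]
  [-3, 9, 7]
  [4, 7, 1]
A ⊗ B =
  [-4, 6, 0]
  [-6, 6, 4]
  [-2, 3, -3]

Apply the min-plus product entry-by-entry:
  C[0][0] = min over k of (A[0][0] + B[0][0] = -1 + 9 = 8, A[0][1] + B[1][0] = -1 + -3 = -4, A[0][2] + B[2][0] = -1 + 4 = 3) = -4 (attained at k = 1)
  C[0][1] = min over k of (A[0][0] + B[0][1] = -1 + 10 = 9, A[0][1] + B[1][1] = -1 + 9 = 8, A[0][2] + B[2][1] = -1 + 7 = 6) = 6 (attained at k = 2)
  C[0][2] = min over k of (A[0][0] + B[0][2] = -1 + 10 = 9, A[0][1] + B[1][2] = -1 + 7 = 6, A[0][2] + B[2][2] = -1 + 1 = 0) = 0 (attained at k = 2)
  C[1][0] = min over k of (A[1][0] + B[0][0] = 2 + 9 = 11, A[1][1] + B[1][0] = -3 + -3 = -6, A[1][2] + B[2][0] = 3 + 4 = 7) = -6 (attained at k = 1)
  C[1][1] = min over k of (A[1][0] + B[0][1] = 2 + 10 = 12, A[1][1] + B[1][1] = -3 + 9 = 6, A[1][2] + B[2][1] = 3 + 7 = 10) = 6 (attained at k = 1)
  C[1][2] = min over k of (A[1][0] + B[0][2] = 2 + 10 = 12, A[1][1] + B[1][2] = -3 + 7 = 4, A[1][2] + B[2][2] = 3 + 1 = 4) = 4 (attained at k = 1)
  C[2][0] = min over k of (A[2][0] + B[0][0] = 10 + 9 = 19, A[2][1] + B[1][0] = 1 + -3 = -2, A[2][2] + B[2][0] = -4 + 4 = 0) = -2 (attained at k = 1)
  C[2][1] = min over k of (A[2][0] + B[0][1] = 10 + 10 = 20, A[2][1] + B[1][1] = 1 + 9 = 10, A[2][2] + B[2][1] = -4 + 7 = 3) = 3 (attained at k = 2)
  C[2][2] = min over k of (A[2][0] + B[0][2] = 10 + 10 = 20, A[2][1] + B[1][2] = 1 + 7 = 8, A[2][2] + B[2][2] = -4 + 1 = -3) = -3 (attained at k = 2)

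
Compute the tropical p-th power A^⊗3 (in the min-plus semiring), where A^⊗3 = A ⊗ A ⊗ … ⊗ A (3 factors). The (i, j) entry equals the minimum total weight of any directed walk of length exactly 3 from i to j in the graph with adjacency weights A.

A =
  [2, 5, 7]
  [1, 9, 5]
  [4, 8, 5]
A^⊗3 =
  [6, 9, 11]
  [5, 8, 10]
  [8, 11, 13]

Each entry (A^⊗3)_ij equals the minimum over all length-3 walks i = v_0 → v_1 → … → v_3 = j of Σ_t A[v_t][v_{t+1}]. For example, for (i, j) = (0, 2) we minimise over 9 possible intermediate vertex sequences; the minimum is 11, attained along the walk 0 → 0 → 0 → 2.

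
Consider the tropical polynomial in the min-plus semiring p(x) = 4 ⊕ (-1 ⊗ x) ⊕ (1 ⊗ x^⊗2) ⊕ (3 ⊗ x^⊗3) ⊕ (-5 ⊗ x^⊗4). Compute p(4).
p(4) = 3

A tropical monomial a ⊗ x^⊗i evaluates to a + i · x. Evaluating each term at x = 4:
  Term 0 contributes 4 + 0 · 4 = 4
  Term 1 contributes -1 + 1 · 4 = 3
  Term 2 contributes 1 + 2 · 4 = 9
  Term 3 contributes 3 + 3 · 4 = 15
  Term 4 contributes -5 + 4 · 4 = 11
p(4) = ⊕ of these = min[4, 3, 9, 15, 11] = 3.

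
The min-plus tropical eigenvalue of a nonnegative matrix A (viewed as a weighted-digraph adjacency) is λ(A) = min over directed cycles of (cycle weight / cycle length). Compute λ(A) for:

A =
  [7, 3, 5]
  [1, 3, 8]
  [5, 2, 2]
λ(A) = 2

Enumerate directed cycles and compute their means (weight / length). Sample:
  cycle 0 → 0: weight = 7, length = 1, mean = 7/1 ≈ 7.000
  cycle 1 → 1: weight = 3, length = 1, mean = 3/1 ≈ 3.000
  cycle 2 → 2: weight = 2, length = 1, mean = 2/1 ≈ 2.000
  cycle 0 → 1 → 0: weight = 4, length = 2, mean = 4/2 ≈ 2.000
  cycle 0 → 2 → 0: weight = 10, length = 2, mean = 10/2 ≈ 5.000
  cycle 1 → 0 → 1: weight = 4, length = 2, mean = 4/2 ≈ 2.000
Minimum mean = 2.000, attained e.g. along the cycle 2 → 2 with weight 2 and length 1. So λ(A) = 2/1 = 2.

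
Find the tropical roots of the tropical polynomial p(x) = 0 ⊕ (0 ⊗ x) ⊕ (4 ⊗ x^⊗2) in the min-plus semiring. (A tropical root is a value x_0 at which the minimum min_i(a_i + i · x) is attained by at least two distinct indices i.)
Roots: {-4, 0}

Each tropical root is a break point of the lower envelope of the lines y = a_i + i · x (there are 3 lines, with slopes 0, 1, ..., 2). Only the lines that attain the minimum somewhere contribute to roots; other lines are dominated. Here the surviving (envelope) indices are i = 2, i = 1, i = 0.
Intersections between consecutive envelope lines give the roots: for adjacent envelope indices i < j the intersection is x = (a_i − a_j) / (j − i). Reading off the sorted break points: {-4, 0}.
Verification: at each break x_0, at least two indices attain the minimum of min_i(a_i + i · x_0).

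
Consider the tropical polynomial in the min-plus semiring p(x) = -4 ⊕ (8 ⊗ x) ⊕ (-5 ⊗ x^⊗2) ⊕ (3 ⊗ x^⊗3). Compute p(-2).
p(-2) = -9

A tropical monomial a ⊗ x^⊗i evaluates to a + i · x. Evaluating each term at x = -2:
  Term 0 contributes -4 + 0 · -2 = -4
  Term 1 contributes 8 + 1 · -2 = 6
  Term 2 contributes -5 + 2 · -2 = -9
  Term 3 contributes 3 + 3 · -2 = -3
p(-2) = ⊕ of these = min[-4, 6, -9, -3] = -9.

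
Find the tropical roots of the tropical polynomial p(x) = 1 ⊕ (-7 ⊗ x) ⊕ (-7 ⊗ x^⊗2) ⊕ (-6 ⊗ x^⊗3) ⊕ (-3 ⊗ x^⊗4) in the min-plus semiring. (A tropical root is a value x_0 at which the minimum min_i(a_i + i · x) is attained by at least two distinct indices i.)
Roots: {-3, -1, 0, 8}

Each tropical root is a break point of the lower envelope of the lines y = a_i + i · x (there are 5 lines, with slopes 0, 1, ..., 4). Only the lines that attain the minimum somewhere contribute to roots; other lines are dominated. Here the surviving (envelope) indices are i = 4, i = 3, i = 2, i = 1, i = 0.
Intersections between consecutive envelope lines give the roots: for adjacent envelope indices i < j the intersection is x = (a_i − a_j) / (j − i). Reading off the sorted break points: {-3, -1, 0, 8}.
Verification: at each break x_0, at least two indices attain the minimum of min_i(a_i + i · x_0).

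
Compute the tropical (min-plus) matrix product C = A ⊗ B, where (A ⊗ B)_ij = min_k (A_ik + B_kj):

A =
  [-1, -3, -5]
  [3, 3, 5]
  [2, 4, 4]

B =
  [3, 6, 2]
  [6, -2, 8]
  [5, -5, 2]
A ⊗ B =
  [0, -10, -3]
  [6, 0, 5]
  [5, -1, 4]

Apply the min-plus product entry-by-entry:
  C[0][0] = min over k of (A[0][0] + B[0][0] = -1 + 3 = 2, A[0][1] + B[1][0] = -3 + 6 = 3, A[0][2] + B[2][0] = -5 + 5 = 0) = 0 (attained at k = 2)
  C[0][1] = min over k of (A[0][0] + B[0][1] = -1 + 6 = 5, A[0][1] + B[1][1] = -3 + -2 = -5, A[0][2] + B[2][1] = -5 + -5 = -10) = -10 (attained at k = 2)
  C[0][2] = min over k of (A[0][0] + B[0][2] = -1 + 2 = 1, A[0][1] + B[1][2] = -3 + 8 = 5, A[0][2] + B[2][2] = -5 + 2 = -3) = -3 (attained at k = 2)
  C[1][0] = min over k of (A[1][0] + B[0][0] = 3 + 3 = 6, A[1][1] + B[1][0] = 3 + 6 = 9, A[1][2] + B[2][0] = 5 + 5 = 10) = 6 (attained at k = 0)
  C[1][1] = min over k of (A[1][0] + B[0][1] = 3 + 6 = 9, A[1][1] + B[1][1] = 3 + -2 = 1, A[1][2] + B[2][1] = 5 + -5 = 0) = 0 (attained at k = 2)
  C[1][2] = min over k of (A[1][0] + B[0][2] = 3 + 2 = 5, A[1][1] + B[1][2] = 3 + 8 = 11, A[1][2] + B[2][2] = 5 + 2 = 7) = 5 (attained at k = 0)
  C[2][0] = min over k of (A[2][0] + B[0][0] = 2 + 3 = 5, A[2][1] + B[1][0] = 4 + 6 = 10, A[2][2] + B[2][0] = 4 + 5 = 9) = 5 (attained at k = 0)
  C[2][1] = min over k of (A[2][0] + B[0][1] = 2 + 6 = 8, A[2][1] + B[1][1] = 4 + -2 = 2, A[2][2] + B[2][1] = 4 + -5 = -1) = -1 (attained at k = 2)
  C[2][2] = min over k of (A[2][0] + B[0][2] = 2 + 2 = 4, A[2][1] + B[1][2] = 4 + 8 = 12, A[2][2] + B[2][2] = 4 + 2 = 6) = 4 (attained at k = 0)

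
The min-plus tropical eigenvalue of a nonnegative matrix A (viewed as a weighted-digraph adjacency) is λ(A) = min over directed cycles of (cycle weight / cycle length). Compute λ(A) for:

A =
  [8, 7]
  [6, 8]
λ(A) = 13/2

Enumerate directed cycles and compute their means (weight / length). Sample:
  cycle 0 → 0: weight = 8, length = 1, mean = 8/1 ≈ 8.000
  cycle 1 → 1: weight = 8, length = 1, mean = 8/1 ≈ 8.000
  cycle 0 → 1 → 0: weight = 13, length = 2, mean = 13/2 ≈ 6.500
  cycle 1 → 0 → 1: weight = 13, length = 2, mean = 13/2 ≈ 6.500
Minimum mean = 6.500, attained e.g. along the cycle 0 → 1 → 0 with weight 13 and length 2. So λ(A) = 13/2 = 13/2.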